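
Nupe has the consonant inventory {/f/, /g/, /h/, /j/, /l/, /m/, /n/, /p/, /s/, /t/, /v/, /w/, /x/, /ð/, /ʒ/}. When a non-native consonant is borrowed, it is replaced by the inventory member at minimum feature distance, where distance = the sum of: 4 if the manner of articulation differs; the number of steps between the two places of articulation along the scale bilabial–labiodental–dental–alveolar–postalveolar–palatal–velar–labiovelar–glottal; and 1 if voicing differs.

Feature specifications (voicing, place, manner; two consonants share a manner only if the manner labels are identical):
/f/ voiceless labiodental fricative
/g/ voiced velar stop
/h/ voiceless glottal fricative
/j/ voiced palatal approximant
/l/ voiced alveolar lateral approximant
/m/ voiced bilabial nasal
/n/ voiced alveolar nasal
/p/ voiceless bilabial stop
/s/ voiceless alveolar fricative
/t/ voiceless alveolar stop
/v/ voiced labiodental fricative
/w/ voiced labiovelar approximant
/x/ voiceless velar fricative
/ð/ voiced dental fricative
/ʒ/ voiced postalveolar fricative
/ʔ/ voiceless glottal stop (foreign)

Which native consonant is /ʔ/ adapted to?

g

/g/ is closest: same manner (stop), place distance 2 (glottal→velar), voicing differs (+1); total 3. Next closest is /h/ at distance 4.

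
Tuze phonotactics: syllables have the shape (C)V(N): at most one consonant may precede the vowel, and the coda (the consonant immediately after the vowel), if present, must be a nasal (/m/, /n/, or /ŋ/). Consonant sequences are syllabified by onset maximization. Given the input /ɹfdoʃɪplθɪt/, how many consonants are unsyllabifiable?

Under (C)V(N), the unsyllabifiable consonants are /ɹ/, /f/, /p/, /l/, /t/ (only a nasal (/m/, /n/, or /ŋ/) is licensed in coda position; onsets are limited to one consonant).

5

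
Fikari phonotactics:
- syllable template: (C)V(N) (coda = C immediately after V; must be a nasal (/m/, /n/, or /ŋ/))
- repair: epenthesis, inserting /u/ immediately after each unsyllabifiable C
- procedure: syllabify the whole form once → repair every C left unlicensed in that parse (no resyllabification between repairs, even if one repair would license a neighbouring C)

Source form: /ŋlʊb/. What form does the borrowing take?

Under (C)V(N), the unsyllabifiable consonants are /ŋ/, /b/ (only a nasal (/m/, /n/, or /ŋ/) is licensed in coda position; onsets are limited to one consonant).
Epenthesis after each stranded consonant: /ŋ/ → /ŋu/, /b/ → /bu/.

ŋulʊbu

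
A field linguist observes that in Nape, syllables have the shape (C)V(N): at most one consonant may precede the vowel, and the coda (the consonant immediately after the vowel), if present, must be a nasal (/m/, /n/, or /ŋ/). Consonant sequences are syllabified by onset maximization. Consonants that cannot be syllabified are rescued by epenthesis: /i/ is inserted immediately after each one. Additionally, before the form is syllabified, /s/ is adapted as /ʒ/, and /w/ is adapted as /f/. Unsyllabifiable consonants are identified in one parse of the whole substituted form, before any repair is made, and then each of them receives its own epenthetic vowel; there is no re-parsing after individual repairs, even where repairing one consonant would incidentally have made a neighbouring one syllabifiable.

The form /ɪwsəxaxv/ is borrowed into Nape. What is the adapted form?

Substitution: /w/ → /f/, /s/ → /ʒ/, giving /ɪfʒəxaxv/.
Syllabifying with onset maximization leaves /f/, /x/, /v/ stranded (only a nasal (/m/, /n/, or /ŋ/) is licensed in coda position; onsets are limited to one consonant).
Each unlicensed consonant becomes the onset of a new syllable: /f/ → /fi/, /x/ → /xi/, /v/ → /vi/.

ɪfiʒəxaxivi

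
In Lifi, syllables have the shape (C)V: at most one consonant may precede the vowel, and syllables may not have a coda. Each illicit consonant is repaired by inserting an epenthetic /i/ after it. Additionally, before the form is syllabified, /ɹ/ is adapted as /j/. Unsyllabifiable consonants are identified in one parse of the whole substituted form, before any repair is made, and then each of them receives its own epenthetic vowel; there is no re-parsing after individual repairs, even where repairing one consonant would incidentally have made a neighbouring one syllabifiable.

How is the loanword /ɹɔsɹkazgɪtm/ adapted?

Substitution: /ɹ/ → /j/, giving /jɔsjkazgɪtm/.
The consonants /s/, /j/, /z/, /t/, /m/ cannot be parsed into a legal (C)V syllable (no codas are permitted; onsets are limited to one consonant).
Epenthesis after each stranded consonant: /s/ → /si/, /j/ → /ji/, /z/ → /zi/, /t/ → /ti/, /m/ → /mi/.

jɔsijikazigɪtimi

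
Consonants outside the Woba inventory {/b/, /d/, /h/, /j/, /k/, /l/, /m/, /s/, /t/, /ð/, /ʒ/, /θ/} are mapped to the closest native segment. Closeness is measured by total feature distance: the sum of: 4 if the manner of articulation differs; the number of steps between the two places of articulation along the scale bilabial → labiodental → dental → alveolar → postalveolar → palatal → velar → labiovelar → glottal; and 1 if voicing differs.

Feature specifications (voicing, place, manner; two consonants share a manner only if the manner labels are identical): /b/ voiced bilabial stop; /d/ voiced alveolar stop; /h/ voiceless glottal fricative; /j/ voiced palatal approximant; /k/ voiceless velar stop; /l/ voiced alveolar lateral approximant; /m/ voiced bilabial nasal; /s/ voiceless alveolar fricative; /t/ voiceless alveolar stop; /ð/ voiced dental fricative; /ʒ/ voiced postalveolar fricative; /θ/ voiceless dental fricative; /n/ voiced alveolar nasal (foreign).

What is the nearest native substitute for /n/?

m

/m/ is closest: same manner (nasal), place distance 3 (alveolar→bilabial), same voicing; total 3. Next closest is /d/ at distance 4.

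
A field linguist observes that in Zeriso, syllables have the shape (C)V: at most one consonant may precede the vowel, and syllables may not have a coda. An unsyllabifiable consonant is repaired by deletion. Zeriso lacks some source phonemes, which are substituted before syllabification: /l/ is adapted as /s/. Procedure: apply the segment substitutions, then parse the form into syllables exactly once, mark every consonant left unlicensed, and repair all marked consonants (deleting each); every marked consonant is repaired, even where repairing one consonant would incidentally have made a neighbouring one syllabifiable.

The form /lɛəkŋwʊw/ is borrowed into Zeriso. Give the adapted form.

sɛəwʊ

Substitution: /l/ → /s/, giving /sɛəkŋwʊw/.
Under (C)V, the unsyllabifiable consonants are /k/, /ŋ/, /w/ (no codas are permitted; onsets are limited to one consonant).
Each unlicensed consonant is deleted: /k/, /ŋ/, /w/.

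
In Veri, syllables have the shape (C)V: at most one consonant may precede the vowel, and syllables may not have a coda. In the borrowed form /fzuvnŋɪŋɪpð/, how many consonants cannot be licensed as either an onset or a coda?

The consonants /f/, /v/, /n/, /p/, /ð/ cannot be parsed into a legal (C)V syllable (no codas are permitted; onsets are limited to one consonant).

5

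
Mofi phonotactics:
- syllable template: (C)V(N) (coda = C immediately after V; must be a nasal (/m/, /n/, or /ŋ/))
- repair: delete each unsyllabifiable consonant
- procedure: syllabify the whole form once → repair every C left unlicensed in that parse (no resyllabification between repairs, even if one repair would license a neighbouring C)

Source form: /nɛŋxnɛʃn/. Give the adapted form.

Under (C)V(N), the unsyllabifiable consonants are /x/, /ʃ/, /n/ (only a nasal (/m/, /n/, or /ŋ/) is licensed in coda position; onsets are limited to one consonant).
Each unlicensed consonant is deleted: /x/, /ʃ/, /n/.

nɛŋnɛ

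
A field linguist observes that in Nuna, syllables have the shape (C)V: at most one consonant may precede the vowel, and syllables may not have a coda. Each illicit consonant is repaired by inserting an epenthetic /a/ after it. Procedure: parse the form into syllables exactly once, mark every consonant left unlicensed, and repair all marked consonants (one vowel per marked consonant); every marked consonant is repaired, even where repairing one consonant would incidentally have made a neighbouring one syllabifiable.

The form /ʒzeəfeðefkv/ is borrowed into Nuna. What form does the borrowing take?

Under (C)V, the unsyllabifiable consonants are /ʒ/, /f/, /k/, /v/ (no codas are permitted; onsets are limited to one consonant).
Epenthesis after each stranded consonant: /ʒ/ → /ʒa/, /f/ → /fa/, /k/ → /ka/, /v/ → /va/.

ʒazeəfeðefakava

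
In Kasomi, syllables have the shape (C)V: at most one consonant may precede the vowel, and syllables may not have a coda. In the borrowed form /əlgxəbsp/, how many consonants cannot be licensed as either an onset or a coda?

5

Syllabifying with onset maximization leaves /l/, /g/, /b/, /s/, /p/ stranded (no codas are permitted; onsets are limited to one consonant).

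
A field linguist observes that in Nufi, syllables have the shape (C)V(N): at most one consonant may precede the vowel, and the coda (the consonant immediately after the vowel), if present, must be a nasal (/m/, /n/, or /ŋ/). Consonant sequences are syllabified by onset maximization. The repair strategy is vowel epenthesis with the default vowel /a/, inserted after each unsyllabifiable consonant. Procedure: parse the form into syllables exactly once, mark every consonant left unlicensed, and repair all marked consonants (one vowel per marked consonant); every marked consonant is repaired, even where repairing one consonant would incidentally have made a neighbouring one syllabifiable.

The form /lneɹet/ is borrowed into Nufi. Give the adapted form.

laneɹeta

Under (C)V(N), the unsyllabifiable consonants are /l/, /t/ (only a nasal (/m/, /n/, or /ŋ/) is licensed in coda position; onsets are limited to one consonant).
Epenthesis after each stranded consonant: /l/ → /la/, /t/ → /ta/.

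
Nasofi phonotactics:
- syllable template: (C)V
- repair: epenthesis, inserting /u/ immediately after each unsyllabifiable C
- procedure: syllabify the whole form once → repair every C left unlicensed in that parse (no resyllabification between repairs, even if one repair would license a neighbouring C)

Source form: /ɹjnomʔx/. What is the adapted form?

ɹujunomuʔuxu

Under (C)V, the unsyllabifiable consonants are /ɹ/, /j/, /m/, /ʔ/, /x/ (no codas are permitted; onsets are limited to one consonant).
Inserting the epenthetic vowel yields /ɹ/ → /ɹu/, /j/ → /ju/, /m/ → /mu/, /ʔ/ → /ʔu/, /x/ → /xu/.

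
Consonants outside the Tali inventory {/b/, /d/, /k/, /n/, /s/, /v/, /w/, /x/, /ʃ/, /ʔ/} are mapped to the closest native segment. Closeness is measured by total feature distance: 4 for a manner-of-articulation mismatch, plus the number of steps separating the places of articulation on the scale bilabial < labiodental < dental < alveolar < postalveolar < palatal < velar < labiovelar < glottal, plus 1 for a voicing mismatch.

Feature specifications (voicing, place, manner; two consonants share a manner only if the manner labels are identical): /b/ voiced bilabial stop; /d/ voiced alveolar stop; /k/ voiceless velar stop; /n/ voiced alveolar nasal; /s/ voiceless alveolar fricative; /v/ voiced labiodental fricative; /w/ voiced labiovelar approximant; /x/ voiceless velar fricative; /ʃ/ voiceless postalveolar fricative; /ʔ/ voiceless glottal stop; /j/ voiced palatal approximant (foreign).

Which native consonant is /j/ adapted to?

w

/w/ is closest: same manner (approximant), place distance 2 (palatal→labiovelar), same voicing; total 2. Next closest is /d/ at distance 6.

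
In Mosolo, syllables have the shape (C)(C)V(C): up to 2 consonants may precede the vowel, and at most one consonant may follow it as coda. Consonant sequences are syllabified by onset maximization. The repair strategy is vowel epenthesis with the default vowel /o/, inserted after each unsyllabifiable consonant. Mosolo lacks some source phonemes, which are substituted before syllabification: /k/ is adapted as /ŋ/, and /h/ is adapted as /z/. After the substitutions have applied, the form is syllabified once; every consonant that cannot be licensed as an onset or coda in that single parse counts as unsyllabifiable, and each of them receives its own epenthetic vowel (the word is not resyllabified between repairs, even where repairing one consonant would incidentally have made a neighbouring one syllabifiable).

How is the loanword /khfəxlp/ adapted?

Substitution: /k/ → /ŋ/, /h/ → /z/, giving /ŋzfəxlp/.
Under (C)(C)V(C), the unsyllabifiable consonants are /ŋ/, /l/, /p/ (at most one coda consonant is licensed; onsets may contain at most 2 consonants).
Each unlicensed consonant becomes the onset of a new syllable: /ŋ/ → /ŋo/, /l/ → /lo/, /p/ → /po/.

ŋozfəxlopo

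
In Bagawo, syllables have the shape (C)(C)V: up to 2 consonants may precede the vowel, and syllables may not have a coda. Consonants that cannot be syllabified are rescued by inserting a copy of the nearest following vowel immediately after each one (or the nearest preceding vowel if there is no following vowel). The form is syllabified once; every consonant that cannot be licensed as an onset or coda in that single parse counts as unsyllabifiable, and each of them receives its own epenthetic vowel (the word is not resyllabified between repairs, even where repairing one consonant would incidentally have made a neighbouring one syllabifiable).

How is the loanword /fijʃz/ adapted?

Syllabifying with onset maximization leaves /j/, /ʃ/, /z/ stranded (no codas are permitted; onsets may contain at most 2 consonants).
Inserting the epenthetic vowel yields /j/ → /ji/, /ʃ/ → /ʃi/, /z/ → /zi/.

fijiʃizi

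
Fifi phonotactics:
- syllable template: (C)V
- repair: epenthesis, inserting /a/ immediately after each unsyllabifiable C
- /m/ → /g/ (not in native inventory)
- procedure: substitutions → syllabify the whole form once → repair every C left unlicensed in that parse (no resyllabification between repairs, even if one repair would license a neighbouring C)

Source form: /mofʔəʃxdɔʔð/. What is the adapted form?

Substitution: /m/ → /g/, giving /gofʔəʃxdɔʔð/.
Under (C)V, the unsyllabifiable consonants are /f/, /ʃ/, /x/, /ʔ/, /ð/ (no codas are permitted; onsets are limited to one consonant).
Each unlicensed consonant becomes the onset of a new syllable: /f/ → /fa/, /ʃ/ → /ʃa/, /x/ → /xa/, /ʔ/ → /ʔa/, /ð/ → /ða/.

gofaʔəʃaxadɔʔaða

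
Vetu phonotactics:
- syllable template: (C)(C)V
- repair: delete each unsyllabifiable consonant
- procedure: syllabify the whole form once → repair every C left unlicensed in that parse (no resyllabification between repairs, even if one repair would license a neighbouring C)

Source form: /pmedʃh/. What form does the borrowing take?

pme

The consonants /d/, /ʃ/, /h/ cannot be parsed into a legal (C)(C)V syllable (no codas are permitted; onsets may contain at most 2 consonants).
Deleting the stranded consonants removes /d/, /ʃ/, /h/.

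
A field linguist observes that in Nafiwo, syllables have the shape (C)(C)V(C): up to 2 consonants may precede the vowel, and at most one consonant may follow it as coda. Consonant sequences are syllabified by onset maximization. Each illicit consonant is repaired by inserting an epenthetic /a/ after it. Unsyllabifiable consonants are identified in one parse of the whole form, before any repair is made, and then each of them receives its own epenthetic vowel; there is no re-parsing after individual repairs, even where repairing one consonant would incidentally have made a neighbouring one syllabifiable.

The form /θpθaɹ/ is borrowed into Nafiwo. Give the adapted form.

Under (C)(C)V(C), the unsyllabifiable consonants are /θ/ (at most one coda consonant is licensed; onsets may contain at most 2 consonants).
Epenthesis after each stranded consonant: /θ/ → /θa/.

θapθaɹ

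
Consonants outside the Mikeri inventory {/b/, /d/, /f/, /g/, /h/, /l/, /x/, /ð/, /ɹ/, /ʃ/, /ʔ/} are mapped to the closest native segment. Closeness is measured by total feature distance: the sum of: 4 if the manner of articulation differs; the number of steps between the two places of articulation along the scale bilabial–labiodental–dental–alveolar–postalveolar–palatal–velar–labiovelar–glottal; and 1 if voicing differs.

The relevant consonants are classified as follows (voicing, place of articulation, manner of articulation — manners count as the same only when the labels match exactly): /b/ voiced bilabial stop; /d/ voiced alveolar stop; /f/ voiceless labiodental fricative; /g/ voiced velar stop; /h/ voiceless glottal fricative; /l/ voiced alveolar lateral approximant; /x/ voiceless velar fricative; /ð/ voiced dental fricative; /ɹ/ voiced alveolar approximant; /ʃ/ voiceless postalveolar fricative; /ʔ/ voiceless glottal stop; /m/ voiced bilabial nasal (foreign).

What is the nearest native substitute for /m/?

b

/b/ is closest: manner differs (nasal→stop, +4), place distance 0 (bilabial→bilabial), same voicing; total 4. Next closest is /f/ at distance 6.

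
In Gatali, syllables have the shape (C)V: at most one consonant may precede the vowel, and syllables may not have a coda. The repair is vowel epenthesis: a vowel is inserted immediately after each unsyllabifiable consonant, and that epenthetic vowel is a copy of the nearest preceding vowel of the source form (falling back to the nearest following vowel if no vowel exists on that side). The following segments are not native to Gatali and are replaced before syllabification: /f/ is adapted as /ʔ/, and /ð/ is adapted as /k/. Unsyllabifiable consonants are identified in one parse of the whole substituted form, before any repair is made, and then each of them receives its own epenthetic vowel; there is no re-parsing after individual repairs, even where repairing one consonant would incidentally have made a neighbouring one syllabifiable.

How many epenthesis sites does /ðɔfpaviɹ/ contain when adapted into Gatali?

2

After substitution the input is /kɔʔpaviɹ/.
The unsyllabifiable consonants are /ʔ/, /ɹ/; each receives one epenthetic vowel.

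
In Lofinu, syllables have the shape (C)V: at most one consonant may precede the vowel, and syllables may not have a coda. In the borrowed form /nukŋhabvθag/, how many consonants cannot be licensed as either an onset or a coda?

Under (C)V, the unsyllabifiable consonants are /k/, /ŋ/, /b/, /v/, /g/ (no codas are permitted; onsets are limited to one consonant).

5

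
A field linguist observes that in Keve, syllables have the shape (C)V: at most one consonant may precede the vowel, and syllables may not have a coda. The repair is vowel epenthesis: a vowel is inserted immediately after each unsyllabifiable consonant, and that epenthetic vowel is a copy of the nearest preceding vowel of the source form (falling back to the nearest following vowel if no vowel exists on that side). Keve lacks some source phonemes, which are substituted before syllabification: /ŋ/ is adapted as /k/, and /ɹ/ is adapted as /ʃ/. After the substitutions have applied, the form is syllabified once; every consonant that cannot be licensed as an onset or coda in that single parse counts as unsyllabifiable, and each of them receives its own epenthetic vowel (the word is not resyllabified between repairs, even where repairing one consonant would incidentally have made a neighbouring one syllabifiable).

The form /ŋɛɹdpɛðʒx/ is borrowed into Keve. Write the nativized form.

Substitution: /ŋ/ → /k/, /ɹ/ → /ʃ/, giving /kɛʃdpɛðʒx/.
Under (C)V, the unsyllabifiable consonants are /ʃ/, /d/, /ð/, /ʒ/, /x/ (no codas are permitted; onsets are limited to one consonant).
Each unlicensed consonant becomes the onset of a new syllable: /ʃ/ → /ʃɛ/, /d/ → /dɛ/, /ð/ → /ðɛ/, /ʒ/ → /ʒɛ/, /x/ → /xɛ/.

kɛʃɛdɛpɛðɛʒɛxɛ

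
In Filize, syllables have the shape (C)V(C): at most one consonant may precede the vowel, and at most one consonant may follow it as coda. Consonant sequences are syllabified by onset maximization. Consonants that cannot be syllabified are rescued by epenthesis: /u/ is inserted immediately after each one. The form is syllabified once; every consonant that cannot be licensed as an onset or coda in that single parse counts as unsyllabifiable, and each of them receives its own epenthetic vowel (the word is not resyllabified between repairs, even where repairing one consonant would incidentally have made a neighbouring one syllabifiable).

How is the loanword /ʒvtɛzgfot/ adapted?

ʒuvutɛzgufot

The consonants /ʒ/, /v/, /g/ cannot be parsed into a legal (C)V(C) syllable (at most one coda consonant is licensed; onsets are limited to one consonant).
Inserting the epenthetic vowel yields /ʒ/ → /ʒu/, /v/ → /vu/, /g/ → /gu/.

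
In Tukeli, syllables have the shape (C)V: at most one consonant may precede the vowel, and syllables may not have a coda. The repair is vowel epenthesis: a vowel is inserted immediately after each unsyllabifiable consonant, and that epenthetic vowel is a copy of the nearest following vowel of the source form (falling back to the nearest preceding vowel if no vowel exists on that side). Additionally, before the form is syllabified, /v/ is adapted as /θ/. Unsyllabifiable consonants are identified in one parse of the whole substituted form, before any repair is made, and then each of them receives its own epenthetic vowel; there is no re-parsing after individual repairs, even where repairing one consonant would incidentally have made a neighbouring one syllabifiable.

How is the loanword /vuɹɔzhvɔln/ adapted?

Substitution: /v/ → /θ/, giving /θuɹɔzhθɔln/.
The consonants /z/, /h/, /l/, /n/ cannot be parsed into a legal (C)V syllable (no codas are permitted; onsets are limited to one consonant).
Epenthesis after each stranded consonant: /z/ → /zɔ/, /h/ → /hɔ/, /l/ → /lɔ/, /n/ → /nɔ/.

θuɹɔzɔhɔθɔlɔnɔ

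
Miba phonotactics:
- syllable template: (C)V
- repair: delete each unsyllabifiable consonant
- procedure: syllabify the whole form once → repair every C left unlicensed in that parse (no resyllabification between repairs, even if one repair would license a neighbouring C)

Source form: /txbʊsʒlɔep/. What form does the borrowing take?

bʊlɔe

The consonants /t/, /x/, /s/, /ʒ/, /p/ cannot be parsed into a legal (C)V syllable (no codas are permitted; onsets are limited to one consonant).
Deletion applies to /t/, /x/, /s/, /ʒ/, /p/.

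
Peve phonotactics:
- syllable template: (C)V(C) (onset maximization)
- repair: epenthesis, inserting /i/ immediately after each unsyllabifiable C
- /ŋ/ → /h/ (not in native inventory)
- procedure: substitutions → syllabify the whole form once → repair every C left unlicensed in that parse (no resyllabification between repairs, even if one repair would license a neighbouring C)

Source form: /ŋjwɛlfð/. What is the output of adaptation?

hijiwɛlfiði

Substitution: /ŋ/ → /h/, giving /hjwɛlfð/.
Syllabifying with onset maximization leaves /h/, /j/, /f/, /ð/ stranded (at most one coda consonant is licensed; onsets are limited to one consonant).
Inserting the epenthetic vowel yields /h/ → /hi/, /j/ → /ji/, /f/ → /fi/, /ð/ → /ði/.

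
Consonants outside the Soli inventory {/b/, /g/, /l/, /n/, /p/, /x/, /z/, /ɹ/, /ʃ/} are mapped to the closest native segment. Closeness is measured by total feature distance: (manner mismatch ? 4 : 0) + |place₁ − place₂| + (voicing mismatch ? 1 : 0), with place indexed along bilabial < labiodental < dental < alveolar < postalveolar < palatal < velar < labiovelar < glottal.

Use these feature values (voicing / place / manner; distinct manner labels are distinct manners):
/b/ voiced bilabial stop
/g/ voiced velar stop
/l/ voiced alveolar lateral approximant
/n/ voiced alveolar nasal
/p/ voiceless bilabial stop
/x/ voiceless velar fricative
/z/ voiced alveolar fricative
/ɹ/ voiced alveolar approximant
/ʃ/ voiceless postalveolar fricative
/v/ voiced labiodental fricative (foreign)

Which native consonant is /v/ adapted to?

z

/z/ is closest: same manner (fricative), place distance 2 (labiodental→alveolar), same voicing; total 2. Next closest is /ʃ/ at distance 4.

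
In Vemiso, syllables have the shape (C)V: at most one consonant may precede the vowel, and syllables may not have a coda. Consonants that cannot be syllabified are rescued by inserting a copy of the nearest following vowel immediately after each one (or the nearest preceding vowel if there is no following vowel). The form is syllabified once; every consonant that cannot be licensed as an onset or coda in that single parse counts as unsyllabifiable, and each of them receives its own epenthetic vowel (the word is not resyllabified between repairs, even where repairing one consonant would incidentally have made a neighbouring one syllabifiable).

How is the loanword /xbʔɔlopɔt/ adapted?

Under (C)V, the unsyllabifiable consonants are /x/, /b/, /t/ (no codas are permitted; onsets are limited to one consonant).
Inserting the epenthetic vowel yields /x/ → /xɔ/, /b/ → /bɔ/, /t/ → /tɔ/.

xɔbɔʔɔlopɔtɔ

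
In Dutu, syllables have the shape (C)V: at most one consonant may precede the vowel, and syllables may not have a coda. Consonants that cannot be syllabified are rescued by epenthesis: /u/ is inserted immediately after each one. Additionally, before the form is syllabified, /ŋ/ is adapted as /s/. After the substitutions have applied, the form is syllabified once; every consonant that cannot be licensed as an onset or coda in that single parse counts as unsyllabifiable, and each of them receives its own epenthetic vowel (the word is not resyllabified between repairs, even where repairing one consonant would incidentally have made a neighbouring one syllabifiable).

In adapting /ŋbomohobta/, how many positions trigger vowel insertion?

After substitution the input is /sbomohobta/.
The unsyllabifiable consonants are /s/, /b/; each receives one epenthetic vowel.

2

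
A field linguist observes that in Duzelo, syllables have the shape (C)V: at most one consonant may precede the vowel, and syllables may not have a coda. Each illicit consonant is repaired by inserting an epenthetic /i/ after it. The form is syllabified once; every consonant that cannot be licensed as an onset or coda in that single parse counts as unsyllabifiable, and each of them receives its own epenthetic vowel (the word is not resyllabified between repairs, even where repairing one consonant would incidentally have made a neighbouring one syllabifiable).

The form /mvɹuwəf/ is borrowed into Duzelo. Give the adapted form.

Syllabifying with onset maximization leaves /m/, /v/, /f/ stranded (no codas are permitted; onsets are limited to one consonant).
Inserting the epenthetic vowel yields /m/ → /mi/, /v/ → /vi/, /f/ → /fi/.

miviɹuwəfi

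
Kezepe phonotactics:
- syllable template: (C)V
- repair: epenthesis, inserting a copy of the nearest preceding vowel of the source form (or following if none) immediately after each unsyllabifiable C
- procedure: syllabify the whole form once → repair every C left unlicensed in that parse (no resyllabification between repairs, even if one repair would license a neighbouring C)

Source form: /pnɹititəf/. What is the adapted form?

piniɹititəfə

The consonants /p/, /n/, /f/ cannot be parsed into a legal (C)V syllable (no codas are permitted; onsets are limited to one consonant).
Inserting the epenthetic vowel yields /p/ → /pi/, /n/ → /ni/, /f/ → /fə/.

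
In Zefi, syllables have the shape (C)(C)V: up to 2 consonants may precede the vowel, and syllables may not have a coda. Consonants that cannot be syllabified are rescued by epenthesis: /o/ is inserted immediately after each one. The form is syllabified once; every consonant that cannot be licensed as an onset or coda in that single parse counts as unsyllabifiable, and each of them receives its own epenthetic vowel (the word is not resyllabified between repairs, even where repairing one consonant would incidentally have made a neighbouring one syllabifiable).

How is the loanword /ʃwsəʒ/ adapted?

Syllabifying with onset maximization leaves /ʃ/, /ʒ/ stranded (no codas are permitted; onsets may contain at most 2 consonants).
Epenthesis after each stranded consonant: /ʃ/ → /ʃo/, /ʒ/ → /ʒo/.

ʃowsəʒo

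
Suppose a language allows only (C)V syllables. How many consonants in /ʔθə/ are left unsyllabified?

1

Under (C)V, the unsyllabifiable consonants are /ʔ/ (no codas are permitted; onsets are limited to one consonant).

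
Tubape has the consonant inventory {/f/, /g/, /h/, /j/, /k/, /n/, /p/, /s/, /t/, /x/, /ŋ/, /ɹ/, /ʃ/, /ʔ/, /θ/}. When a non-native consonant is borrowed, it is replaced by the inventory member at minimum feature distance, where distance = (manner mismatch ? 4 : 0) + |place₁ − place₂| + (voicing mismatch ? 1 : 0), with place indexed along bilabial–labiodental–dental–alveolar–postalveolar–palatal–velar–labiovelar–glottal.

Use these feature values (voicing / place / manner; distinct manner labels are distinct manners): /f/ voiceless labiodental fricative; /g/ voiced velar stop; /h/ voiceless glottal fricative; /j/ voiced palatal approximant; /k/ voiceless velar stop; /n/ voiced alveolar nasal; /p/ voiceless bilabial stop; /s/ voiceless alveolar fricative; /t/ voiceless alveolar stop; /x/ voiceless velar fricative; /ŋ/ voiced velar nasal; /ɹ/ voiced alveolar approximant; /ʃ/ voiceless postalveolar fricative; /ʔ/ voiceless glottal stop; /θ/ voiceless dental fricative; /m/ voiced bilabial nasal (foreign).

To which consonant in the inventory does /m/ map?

/n/ is closest: same manner (nasal), place distance 3 (bilabial→alveolar), same voicing; total 3. Next closest is /p/ at distance 5.

n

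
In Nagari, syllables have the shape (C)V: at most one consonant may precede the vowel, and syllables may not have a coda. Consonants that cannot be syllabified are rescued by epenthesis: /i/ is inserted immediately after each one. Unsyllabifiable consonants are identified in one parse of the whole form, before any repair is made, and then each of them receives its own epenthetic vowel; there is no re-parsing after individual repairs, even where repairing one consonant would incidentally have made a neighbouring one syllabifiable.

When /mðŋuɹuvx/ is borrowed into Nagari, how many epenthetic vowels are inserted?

4

The unsyllabifiable consonants are /m/, /ð/, /v/, /x/; each receives one epenthetic vowel.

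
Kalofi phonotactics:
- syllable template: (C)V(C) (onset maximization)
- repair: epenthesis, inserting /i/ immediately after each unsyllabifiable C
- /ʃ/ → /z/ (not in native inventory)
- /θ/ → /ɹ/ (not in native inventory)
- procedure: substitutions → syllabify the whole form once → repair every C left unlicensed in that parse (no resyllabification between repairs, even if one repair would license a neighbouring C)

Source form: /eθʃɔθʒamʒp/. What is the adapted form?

Substitution: /θ/ → /ɹ/, /ʃ/ → /z/, giving /eɹzɔɹʒamʒp/.
The consonants /ʒ/, /p/ cannot be parsed into a legal (C)V(C) syllable (at most one coda consonant is licensed; onsets are limited to one consonant).
Each unlicensed consonant becomes the onset of a new syllable: /ʒ/ → /ʒi/, /p/ → /pi/.

eɹzɔɹʒamʒipi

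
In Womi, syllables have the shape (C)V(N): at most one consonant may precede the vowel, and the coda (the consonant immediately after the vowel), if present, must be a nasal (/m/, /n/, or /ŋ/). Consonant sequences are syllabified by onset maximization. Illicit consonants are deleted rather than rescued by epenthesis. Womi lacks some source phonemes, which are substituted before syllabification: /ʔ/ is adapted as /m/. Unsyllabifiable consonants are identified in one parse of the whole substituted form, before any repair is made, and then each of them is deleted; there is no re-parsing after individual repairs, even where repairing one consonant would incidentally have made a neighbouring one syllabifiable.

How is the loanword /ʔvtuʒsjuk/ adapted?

Substitution: /ʔ/ → /m/, giving /mvtuʒsjuk/.
Syllabifying with onset maximization leaves /m/, /v/, /ʒ/, /s/, /k/ stranded (only a nasal (/m/, /n/, or /ŋ/) is licensed in coda position; onsets are limited to one consonant).
Each unlicensed consonant is deleted: /m/, /v/, /ʒ/, /s/, /k/.

tuju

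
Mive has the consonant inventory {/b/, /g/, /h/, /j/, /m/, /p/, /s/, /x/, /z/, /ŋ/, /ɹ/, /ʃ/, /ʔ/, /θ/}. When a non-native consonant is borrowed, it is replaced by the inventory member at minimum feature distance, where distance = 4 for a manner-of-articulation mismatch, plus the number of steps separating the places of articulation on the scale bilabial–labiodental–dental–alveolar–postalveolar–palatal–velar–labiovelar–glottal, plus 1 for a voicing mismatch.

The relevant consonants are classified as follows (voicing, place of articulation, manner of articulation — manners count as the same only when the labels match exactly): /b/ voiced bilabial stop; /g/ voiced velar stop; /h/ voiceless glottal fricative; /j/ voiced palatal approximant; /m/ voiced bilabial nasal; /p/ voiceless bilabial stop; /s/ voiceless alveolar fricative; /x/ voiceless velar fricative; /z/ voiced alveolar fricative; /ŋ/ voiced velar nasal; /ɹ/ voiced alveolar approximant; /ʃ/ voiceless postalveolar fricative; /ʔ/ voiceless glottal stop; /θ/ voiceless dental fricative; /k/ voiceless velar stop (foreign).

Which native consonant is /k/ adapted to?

/g/ is closest: same manner (stop), place distance 0 (velar→velar), voicing differs (+1); total 1. Next closest is /ʔ/ at distance 2.

g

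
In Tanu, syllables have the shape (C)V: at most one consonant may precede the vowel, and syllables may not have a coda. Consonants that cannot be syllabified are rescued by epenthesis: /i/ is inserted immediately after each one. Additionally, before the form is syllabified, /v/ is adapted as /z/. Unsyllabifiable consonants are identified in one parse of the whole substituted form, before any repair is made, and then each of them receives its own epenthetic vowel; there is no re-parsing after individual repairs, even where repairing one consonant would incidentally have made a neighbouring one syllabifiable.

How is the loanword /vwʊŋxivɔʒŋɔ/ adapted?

ziwʊŋixizɔʒiŋɔ

Substitution: /v/ → /z/, giving /zwʊŋxizɔʒŋɔ/.
Under (C)V, the unsyllabifiable consonants are /z/, /ŋ/, /ʒ/ (no codas are permitted; onsets are limited to one consonant).
Inserting the epenthetic vowel yields /z/ → /zi/, /ŋ/ → /ŋi/, /ʒ/ → /ʒi/.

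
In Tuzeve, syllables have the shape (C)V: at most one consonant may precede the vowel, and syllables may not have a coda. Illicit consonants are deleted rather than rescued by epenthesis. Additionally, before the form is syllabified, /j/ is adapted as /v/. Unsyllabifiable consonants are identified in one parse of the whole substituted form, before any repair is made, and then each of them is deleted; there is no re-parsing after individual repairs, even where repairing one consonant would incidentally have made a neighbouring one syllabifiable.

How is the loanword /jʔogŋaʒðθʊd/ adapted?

Substitution: /j/ → /v/, giving /vʔogŋaʒðθʊd/.
Syllabifying with onset maximization leaves /v/, /g/, /ʒ/, /ð/, /d/ stranded (no codas are permitted; onsets are limited to one consonant).
Each unlicensed consonant is deleted: /v/, /g/, /ʒ/, /ð/, /d/.

ʔoŋaθʊ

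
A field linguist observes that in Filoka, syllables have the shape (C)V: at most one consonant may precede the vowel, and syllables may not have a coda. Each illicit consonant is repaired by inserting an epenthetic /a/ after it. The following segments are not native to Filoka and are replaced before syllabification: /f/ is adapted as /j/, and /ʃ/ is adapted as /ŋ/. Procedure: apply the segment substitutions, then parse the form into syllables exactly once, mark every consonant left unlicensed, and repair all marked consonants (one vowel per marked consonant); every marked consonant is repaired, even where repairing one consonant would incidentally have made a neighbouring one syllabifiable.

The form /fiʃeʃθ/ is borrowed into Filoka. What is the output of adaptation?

Substitution: /f/ → /j/, /ʃ/ → /ŋ/, giving /jiŋeŋθ/.
Under (C)V, the unsyllabifiable consonants are /ŋ/, /θ/ (no codas are permitted; onsets are limited to one consonant).
Epenthesis after each stranded consonant: /ŋ/ → /ŋa/, /θ/ → /θa/.

jiŋeŋaθa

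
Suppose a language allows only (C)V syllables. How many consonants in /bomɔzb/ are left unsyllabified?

Under (C)V, the unsyllabifiable consonants are /z/, /b/ (no codas are permitted; onsets are limited to one consonant).

2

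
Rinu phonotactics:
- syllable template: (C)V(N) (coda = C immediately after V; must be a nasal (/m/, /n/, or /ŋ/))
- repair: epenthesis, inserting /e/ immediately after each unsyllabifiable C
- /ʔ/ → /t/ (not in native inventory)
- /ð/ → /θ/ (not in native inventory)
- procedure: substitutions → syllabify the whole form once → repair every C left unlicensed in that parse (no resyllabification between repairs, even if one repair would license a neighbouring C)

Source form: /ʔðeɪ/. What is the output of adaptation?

teθeɪ

Substitution: /ʔ/ → /t/, /ð/ → /θ/, giving /tθeɪ/.
The consonants /t/ cannot be parsed into a legal (C)V(N) syllable (only a nasal (/m/, /n/, or /ŋ/) is licensed in coda position; onsets are limited to one consonant).
Inserting the epenthetic vowel yields /t/ → /te/.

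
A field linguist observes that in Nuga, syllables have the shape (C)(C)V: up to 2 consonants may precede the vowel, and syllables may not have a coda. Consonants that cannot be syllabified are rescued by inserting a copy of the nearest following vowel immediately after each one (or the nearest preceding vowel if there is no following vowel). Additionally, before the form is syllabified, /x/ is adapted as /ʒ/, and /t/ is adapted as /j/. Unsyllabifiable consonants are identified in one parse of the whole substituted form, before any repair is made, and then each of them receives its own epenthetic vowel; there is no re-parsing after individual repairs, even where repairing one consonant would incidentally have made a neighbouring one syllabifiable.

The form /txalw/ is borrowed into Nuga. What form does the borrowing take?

jʒalawa

Substitution: /t/ → /j/, /x/ → /ʒ/, giving /jʒalw/.
Under (C)(C)V, the unsyllabifiable consonants are /l/, /w/ (no codas are permitted; onsets may contain at most 2 consonants).
Inserting the epenthetic vowel yields /l/ → /la/, /w/ → /wa/.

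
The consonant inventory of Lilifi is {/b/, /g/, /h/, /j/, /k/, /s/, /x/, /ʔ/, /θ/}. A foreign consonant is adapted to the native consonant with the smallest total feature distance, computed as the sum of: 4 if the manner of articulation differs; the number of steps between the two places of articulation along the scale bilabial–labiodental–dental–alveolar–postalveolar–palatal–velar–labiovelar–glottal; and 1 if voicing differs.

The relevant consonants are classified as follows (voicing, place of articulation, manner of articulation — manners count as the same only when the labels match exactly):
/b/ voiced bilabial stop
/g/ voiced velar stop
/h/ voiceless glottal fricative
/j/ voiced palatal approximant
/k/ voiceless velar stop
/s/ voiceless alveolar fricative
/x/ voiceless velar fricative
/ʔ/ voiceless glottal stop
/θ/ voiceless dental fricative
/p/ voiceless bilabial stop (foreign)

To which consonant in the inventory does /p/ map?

b

/b/ is closest: same manner (stop), place distance 0 (bilabial→bilabial), voicing differs (+1); total 1. Next closest is /k/ at distance 6.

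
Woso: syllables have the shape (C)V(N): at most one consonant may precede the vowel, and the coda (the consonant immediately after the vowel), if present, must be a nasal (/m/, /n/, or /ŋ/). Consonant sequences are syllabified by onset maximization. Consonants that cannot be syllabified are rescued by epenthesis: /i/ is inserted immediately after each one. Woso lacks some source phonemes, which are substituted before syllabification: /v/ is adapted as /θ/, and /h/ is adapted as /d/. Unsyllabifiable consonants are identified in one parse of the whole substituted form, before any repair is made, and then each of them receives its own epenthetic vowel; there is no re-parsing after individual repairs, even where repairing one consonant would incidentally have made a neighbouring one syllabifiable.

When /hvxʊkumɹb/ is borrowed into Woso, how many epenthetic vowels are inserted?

After substitution the input is /dθxʊkumɹb/.
The unsyllabifiable consonants are /d/, /θ/, /ɹ/, /b/; each receives one epenthetic vowel.

4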